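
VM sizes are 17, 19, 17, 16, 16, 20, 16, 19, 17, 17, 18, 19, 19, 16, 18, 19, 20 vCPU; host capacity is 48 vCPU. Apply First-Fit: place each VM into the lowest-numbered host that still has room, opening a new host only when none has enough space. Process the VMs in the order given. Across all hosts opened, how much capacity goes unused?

129

17 vCPU → host 1 (remaining 31 vCPU)
19 vCPU → host 1 (remaining 12 vCPU)
17 vCPU → host 2 (remaining 31 vCPU)
16 vCPU → host 2 (remaining 15 vCPU)
16 vCPU → host 3 (remaining 32 vCPU)
20 vCPU → host 3 (remaining 12 vCPU)
16 vCPU → host 4 (remaining 32 vCPU)
19 vCPU → host 4 (remaining 13 vCPU)
17 vCPU → host 5 (remaining 31 vCPU)
17 vCPU → host 5 (remaining 14 vCPU)
18 vCPU → host 6 (remaining 30 vCPU)
19 vCPU → host 6 (remaining 11 vCPU)
19 vCPU → host 7 (remaining 29 vCPU)
16 vCPU → host 7 (remaining 13 vCPU)
18 vCPU → host 8 (remaining 30 vCPU)
19 vCPU → host 8 (remaining 11 vCPU)
20 vCPU → host 9 (remaining 28 vCPU)
9 hosts × 48 vCPU = 432 vCPU; used 303 vCPU; unused 129 vCPU.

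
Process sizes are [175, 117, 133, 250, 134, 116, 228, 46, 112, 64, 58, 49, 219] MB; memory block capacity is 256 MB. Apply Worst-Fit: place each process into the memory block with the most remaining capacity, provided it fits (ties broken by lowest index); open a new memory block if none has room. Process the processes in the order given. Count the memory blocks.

memory block 1: place 175 MB, 81 MB left
memory block 2: place 117 MB, 139 MB left
memory block 2: place 133 MB, 6 MB left
memory block 3: place 250 MB, 6 MB left
memory block 4: place 134 MB, 122 MB left
memory block 4: place 116 MB, 6 MB left
memory block 5: place 228 MB, 28 MB left
memory block 1: place 46 MB, 35 MB left
memory block 6: place 112 MB, 144 MB left
memory block 6: place 64 MB, 80 MB left
memory block 6: place 58 MB, 22 MB left
memory block 7: place 49 MB, 207 MB left
memory block 8: place 219 MB, 37 MB left
Final memory blocks: [175,46] [117,133] [250] [134,116] [228] [112,64,58] [49] [219].

8 memory blocks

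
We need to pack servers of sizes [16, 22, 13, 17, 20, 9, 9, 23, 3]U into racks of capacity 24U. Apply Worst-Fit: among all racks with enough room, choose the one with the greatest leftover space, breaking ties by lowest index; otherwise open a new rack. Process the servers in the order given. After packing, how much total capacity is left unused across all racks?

rack 1: place 16U, 8U left
rack 2: place 22U, 2U left
rack 3: place 13U, 11U left
rack 4: place 17U, 7U left
rack 5: place 20U, 4U left
rack 3: place 9U, 2U left
rack 6: place 9U, 15U left
rack 7: place 23U, 1U left
rack 6: place 3U, 12U left
7 racks × 24U = 168U; used 132U; unused 36U.

36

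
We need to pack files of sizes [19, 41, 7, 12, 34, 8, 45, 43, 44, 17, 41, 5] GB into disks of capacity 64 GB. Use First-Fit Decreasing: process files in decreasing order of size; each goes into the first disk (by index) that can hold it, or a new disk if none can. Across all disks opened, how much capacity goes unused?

68

Sorted descending: 45, 44, 43, 41, 41, 34, 19, 17, 12, 8, 7, 5.
45 GB → disk 1 (remaining 19 GB)
44 GB → disk 2 (remaining 20 GB)
43 GB → disk 3 (remaining 21 GB)
41 GB → disk 4 (remaining 23 GB)
41 GB → disk 5 (remaining 23 GB)
34 GB → disk 6 (remaining 30 GB)
19 GB → disk 1 (remaining 0 GB)
17 GB → disk 2 (remaining 3 GB)
12 GB → disk 3 (remaining 9 GB)
8 GB → disk 3 (remaining 1 GB)
7 GB → disk 4 (remaining 16 GB)
5 GB → disk 4 (remaining 11 GB)
6 disks × 64 GB = 384 GB; used 316 GB; unused 68 GB.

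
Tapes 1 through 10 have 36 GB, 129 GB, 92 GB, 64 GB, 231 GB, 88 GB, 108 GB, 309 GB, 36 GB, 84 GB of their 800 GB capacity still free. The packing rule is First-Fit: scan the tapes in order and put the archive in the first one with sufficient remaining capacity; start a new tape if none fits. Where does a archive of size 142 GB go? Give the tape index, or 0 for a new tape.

5

Tapes with room: tape 5 (231 GB), tape 8 (309 GB).
The first with room is tape 5.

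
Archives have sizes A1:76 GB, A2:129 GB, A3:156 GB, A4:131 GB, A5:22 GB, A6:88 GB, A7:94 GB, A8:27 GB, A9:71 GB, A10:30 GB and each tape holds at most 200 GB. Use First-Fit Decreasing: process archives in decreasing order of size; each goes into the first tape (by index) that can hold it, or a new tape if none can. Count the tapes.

5

Sorted descending: 156, 131, 129, 94, 88, 76, 71, 30, 27, 22.
Put 156 GB in tape 1; 44 GB remain.
Put 131 GB in tape 2; 69 GB remain.
Put 129 GB in tape 3; 71 GB remain.
Put 94 GB in tape 4; 106 GB remain.
Put 88 GB in tape 4; 18 GB remain.
Put 76 GB in tape 5; 124 GB remain.
Put 71 GB in tape 3; 0 GB remain.
Put 30 GB in tape 1; 14 GB remain.
Put 27 GB in tape 2; 42 GB remain.
Put 22 GB in tape 2; 20 GB remain.
Final tapes: [156,30] [131,27,22] [129,71] [94,88] [76].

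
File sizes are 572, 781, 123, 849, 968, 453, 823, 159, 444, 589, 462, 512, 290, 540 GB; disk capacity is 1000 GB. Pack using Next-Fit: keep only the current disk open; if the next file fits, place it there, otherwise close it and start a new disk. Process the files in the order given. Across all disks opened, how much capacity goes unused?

Put 572 GB in disk 1; 428 GB remain.
Put 781 GB in disk 2; 219 GB remain.
Put 123 GB in disk 2; 96 GB remain.
Put 849 GB in disk 3; 151 GB remain.
Put 968 GB in disk 4; 32 GB remain.
Put 453 GB in disk 5; 547 GB remain.
Put 823 GB in disk 6; 177 GB remain.
Put 159 GB in disk 6; 18 GB remain.
Put 444 GB in disk 7; 556 GB remain.
Put 589 GB in disk 8; 411 GB remain.
Put 462 GB in disk 9; 538 GB remain.
Put 512 GB in disk 9; 26 GB remain.
Put 290 GB in disk 10; 710 GB remain.
Put 540 GB in disk 10; 170 GB remain.
10 disks × 1000 GB = 10000 GB; used 7565 GB; unused 2435 GB.

2435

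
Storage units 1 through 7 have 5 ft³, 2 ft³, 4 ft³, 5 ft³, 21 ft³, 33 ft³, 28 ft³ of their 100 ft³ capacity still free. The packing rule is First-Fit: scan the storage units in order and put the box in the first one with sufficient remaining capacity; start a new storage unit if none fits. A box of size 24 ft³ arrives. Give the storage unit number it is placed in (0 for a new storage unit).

6

Storage units with room: storage unit 6 (33 ft³), storage unit 7 (28 ft³).
The first with room is storage unit 6.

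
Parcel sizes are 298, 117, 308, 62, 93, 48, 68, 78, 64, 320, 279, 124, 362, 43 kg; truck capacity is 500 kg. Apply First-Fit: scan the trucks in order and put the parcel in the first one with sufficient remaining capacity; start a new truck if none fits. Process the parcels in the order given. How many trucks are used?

298 kg → truck 1 (remaining 202 kg)
117 kg → truck 1 (remaining 85 kg)
308 kg → truck 2 (remaining 192 kg)
62 kg → truck 1 (remaining 23 kg)
93 kg → truck 2 (remaining 99 kg)
48 kg → truck 2 (remaining 51 kg)
68 kg → truck 3 (remaining 432 kg)
78 kg → truck 3 (remaining 354 kg)
64 kg → truck 3 (remaining 290 kg)
320 kg → truck 4 (remaining 180 kg)
279 kg → truck 3 (remaining 11 kg)
124 kg → truck 4 (remaining 56 kg)
362 kg → truck 5 (remaining 138 kg)
43 kg → truck 2 (remaining 8 kg)
Final trucks: [298,117,62] [308,93,48,43] [68,78,64,279] [320,124] [362].

5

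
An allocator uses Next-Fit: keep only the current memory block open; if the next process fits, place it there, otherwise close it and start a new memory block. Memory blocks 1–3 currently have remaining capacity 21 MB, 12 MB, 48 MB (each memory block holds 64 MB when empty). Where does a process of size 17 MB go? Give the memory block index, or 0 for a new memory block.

3

Next-Fit only looks at memory block 3, which has 48 MB free.
17 MB fits there.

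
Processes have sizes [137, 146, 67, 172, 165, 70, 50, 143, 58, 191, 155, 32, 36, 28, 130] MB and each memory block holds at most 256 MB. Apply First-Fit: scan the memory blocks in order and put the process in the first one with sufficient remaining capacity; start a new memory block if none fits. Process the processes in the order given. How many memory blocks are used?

8 memory blocks

137 MB → memory block 1 (remaining 119 MB)
146 MB → memory block 2 (remaining 110 MB)
67 MB → memory block 1 (remaining 52 MB)
172 MB → memory block 3 (remaining 84 MB)
165 MB → memory block 4 (remaining 91 MB)
70 MB → memory block 2 (remaining 40 MB)
50 MB → memory block 1 (remaining 2 MB)
143 MB → memory block 5 (remaining 113 MB)
58 MB → memory block 3 (remaining 26 MB)
191 MB → memory block 6 (remaining 65 MB)
155 MB → memory block 7 (remaining 101 MB)
32 MB → memory block 2 (remaining 8 MB)
36 MB → memory block 4 (remaining 55 MB)
28 MB → memory block 4 (remaining 27 MB)
130 MB → memory block 8 (remaining 126 MB)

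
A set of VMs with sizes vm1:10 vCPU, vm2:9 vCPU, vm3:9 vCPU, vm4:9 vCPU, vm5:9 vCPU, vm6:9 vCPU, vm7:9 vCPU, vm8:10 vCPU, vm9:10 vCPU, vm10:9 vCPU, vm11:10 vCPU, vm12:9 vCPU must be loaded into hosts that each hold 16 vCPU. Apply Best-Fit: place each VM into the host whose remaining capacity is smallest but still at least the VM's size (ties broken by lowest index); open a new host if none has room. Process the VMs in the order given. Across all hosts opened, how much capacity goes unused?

vm1 (10 vCPU) → host 1 (remaining 6 vCPU)
vm2 (9 vCPU) → host 2 (remaining 7 vCPU)
vm3 (9 vCPU) → host 3 (remaining 7 vCPU)
vm4 (9 vCPU) → host 4 (remaining 7 vCPU)
vm5 (9 vCPU) → host 5 (remaining 7 vCPU)
vm6 (9 vCPU) → host 6 (remaining 7 vCPU)
vm7 (9 vCPU) → host 7 (remaining 7 vCPU)
vm8 (10 vCPU) → host 8 (remaining 6 vCPU)
vm9 (10 vCPU) → host 9 (remaining 6 vCPU)
vm10 (9 vCPU) → host 10 (remaining 7 vCPU)
vm11 (10 vCPU) → host 11 (remaining 6 vCPU)
vm12 (9 vCPU) → host 12 (remaining 7 vCPU)
12 hosts × 16 vCPU = 192 vCPU; used 112 vCPU; unused 80 vCPU.

80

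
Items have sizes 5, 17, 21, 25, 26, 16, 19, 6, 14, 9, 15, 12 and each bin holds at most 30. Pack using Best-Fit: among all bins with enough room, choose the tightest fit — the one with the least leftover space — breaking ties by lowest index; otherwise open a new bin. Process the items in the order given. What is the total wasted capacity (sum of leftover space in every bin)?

bin 1: place 5, 25 left
bin 1: place 17, 8 left
bin 2: place 21, 9 left
bin 3: place 25, 5 left
bin 4: place 26, 4 left
bin 5: place 16, 14 left
bin 6: place 19, 11 left
bin 1: place 6, 2 left
bin 5: place 14, 0 left
bin 2: place 9, 0 left
bin 7: place 15, 15 left
bin 7: place 12, 3 left
7 bins × 30 = 210; used 185; unused 25.

25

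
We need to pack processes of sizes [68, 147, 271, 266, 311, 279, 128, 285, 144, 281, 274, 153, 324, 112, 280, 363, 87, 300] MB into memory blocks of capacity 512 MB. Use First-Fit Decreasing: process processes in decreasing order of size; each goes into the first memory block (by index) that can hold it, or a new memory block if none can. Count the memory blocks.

Sorted descending: 363, 324, 311, 300, 285, 281, 280, 279, 274, 271, 266, 153, 147, 144, 128, 112, 87, 68.
memory block 1: place 363 MB, 149 MB left
memory block 2: place 324 MB, 188 MB left
memory block 3: place 311 MB, 201 MB left
memory block 4: place 300 MB, 212 MB left
memory block 5: place 285 MB, 227 MB left
memory block 6: place 281 MB, 231 MB left
memory block 7: place 280 MB, 232 MB left
memory block 8: place 279 MB, 233 MB left
memory block 9: place 274 MB, 238 MB left
memory block 10: place 271 MB, 241 MB left
memory block 11: place 266 MB, 246 MB left
memory block 2: place 153 MB, 35 MB left
memory block 1: place 147 MB, 2 MB left
memory block 3: place 144 MB, 57 MB left
memory block 4: place 128 MB, 84 MB left
memory block 5: place 112 MB, 115 MB left
memory block 5: place 87 MB, 28 MB left
memory block 4: place 68 MB, 16 MB left
Final memory blocks: [363,147] [324,153] [311,144] [300,128,68] [285,112,87] [281] [280] [279] [274] [271] [266].

11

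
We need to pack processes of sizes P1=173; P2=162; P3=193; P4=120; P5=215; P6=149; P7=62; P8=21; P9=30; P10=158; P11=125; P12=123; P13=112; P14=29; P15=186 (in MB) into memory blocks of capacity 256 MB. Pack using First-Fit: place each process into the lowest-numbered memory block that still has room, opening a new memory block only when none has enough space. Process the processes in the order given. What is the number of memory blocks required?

memory block 1: place P1 (173 MB), 83 MB left
memory block 2: place P2 (162 MB), 94 MB left
memory block 3: place P3 (193 MB), 63 MB left
memory block 4: place P4 (120 MB), 136 MB left
memory block 5: place P5 (215 MB), 41 MB left
memory block 6: place P6 (149 MB), 107 MB left
memory block 1: place P7 (62 MB), 21 MB left
memory block 1: place P8 (21 MB), 0 MB left
memory block 2: place P9 (30 MB), 64 MB left
memory block 7: place P10 (158 MB), 98 MB left
memory block 4: place P11 (125 MB), 11 MB left
memory block 8: place P12 (123 MB), 133 MB left
memory block 8: place P13 (112 MB), 21 MB left
memory block 2: place P14 (29 MB), 35 MB left
memory block 9: place P15 (186 MB), 70 MB left

9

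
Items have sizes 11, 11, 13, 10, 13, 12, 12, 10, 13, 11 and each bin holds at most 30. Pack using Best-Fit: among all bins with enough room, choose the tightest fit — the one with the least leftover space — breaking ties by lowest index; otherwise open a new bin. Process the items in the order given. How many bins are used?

5

bin 1: place 11, 19 left
bin 1: place 11, 8 left
bin 2: place 13, 17 left
bin 2: place 10, 7 left
bin 3: place 13, 17 left
bin 3: place 12, 5 left
bin 4: place 12, 18 left
bin 4: place 10, 8 left
bin 5: place 13, 17 left
bin 5: place 11, 6 left
Final bins: [11,11] [13,10] [13,12] [12,10] [13,11].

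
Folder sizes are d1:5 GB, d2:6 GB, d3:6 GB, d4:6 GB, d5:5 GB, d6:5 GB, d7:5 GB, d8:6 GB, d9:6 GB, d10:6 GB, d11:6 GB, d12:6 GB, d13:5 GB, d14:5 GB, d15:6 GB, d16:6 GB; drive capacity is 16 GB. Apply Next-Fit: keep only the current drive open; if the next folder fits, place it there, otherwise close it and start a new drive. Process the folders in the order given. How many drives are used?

Put d1 (5 GB) in drive 1; 11 GB remain.
Put d2 (6 GB) in drive 1; 5 GB remain.
Put d3 (6 GB) in drive 2; 10 GB remain.
Put d4 (6 GB) in drive 2; 4 GB remain.
Put d5 (5 GB) in drive 3; 11 GB remain.
Put d6 (5 GB) in drive 3; 6 GB remain.
Put d7 (5 GB) in drive 3; 1 GB remain.
Put d8 (6 GB) in drive 4; 10 GB remain.
Put d9 (6 GB) in drive 4; 4 GB remain.
Put d10 (6 GB) in drive 5; 10 GB remain.
Put d11 (6 GB) in drive 5; 4 GB remain.
Put d12 (6 GB) in drive 6; 10 GB remain.
Put d13 (5 GB) in drive 6; 5 GB remain.
Put d14 (5 GB) in drive 6; 0 GB remain.
Put d15 (6 GB) in drive 7; 10 GB remain.
Put d16 (6 GB) in drive 7; 4 GB remain.

7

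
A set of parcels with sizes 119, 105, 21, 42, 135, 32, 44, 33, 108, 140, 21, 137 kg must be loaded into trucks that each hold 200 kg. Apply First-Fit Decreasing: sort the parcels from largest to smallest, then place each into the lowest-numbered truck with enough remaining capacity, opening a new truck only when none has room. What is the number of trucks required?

6

Sorted descending: 140, 137, 135, 119, 108, 105, 44, 42, 33, 32, 21, 21.
truck 1: place 140 kg, 60 kg left
truck 2: place 137 kg, 63 kg left
truck 3: place 135 kg, 65 kg left
truck 4: place 119 kg, 81 kg left
truck 5: place 108 kg, 92 kg left
truck 6: place 105 kg, 95 kg left
truck 1: place 44 kg, 16 kg left
truck 2: place 42 kg, 21 kg left
truck 3: place 33 kg, 32 kg left
truck 3: place 32 kg, 0 kg left
truck 2: place 21 kg, 0 kg left
truck 4: place 21 kg, 60 kg left
Final trucks: [140,44] [137,42,21] [135,33,32] [119,21] [108] [105].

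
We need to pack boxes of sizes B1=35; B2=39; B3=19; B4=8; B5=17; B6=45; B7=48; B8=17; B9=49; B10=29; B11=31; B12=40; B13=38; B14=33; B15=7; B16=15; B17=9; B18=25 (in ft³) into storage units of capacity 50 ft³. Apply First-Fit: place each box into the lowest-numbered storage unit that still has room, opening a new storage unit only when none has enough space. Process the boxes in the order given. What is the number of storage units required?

12

storage unit 1: place B1 (35 ft³), 15 ft³ left
storage unit 2: place B2 (39 ft³), 11 ft³ left
storage unit 3: place B3 (19 ft³), 31 ft³ left
storage unit 1: place B4 (8 ft³), 7 ft³ left
storage unit 3: place B5 (17 ft³), 14 ft³ left
storage unit 4: place B6 (45 ft³), 5 ft³ left
storage unit 5: place B7 (48 ft³), 2 ft³ left
storage unit 6: place B8 (17 ft³), 33 ft³ left
storage unit 7: place B9 (49 ft³), 1 ft³ left
storage unit 6: place B10 (29 ft³), 4 ft³ left
storage unit 8: place B11 (31 ft³), 19 ft³ left
storage unit 9: place B12 (40 ft³), 10 ft³ left
storage unit 10: place B13 (38 ft³), 12 ft³ left
storage unit 11: place B14 (33 ft³), 17 ft³ left
storage unit 1: place B15 (7 ft³), 0 ft³ left
storage unit 8: place B16 (15 ft³), 4 ft³ left
storage unit 2: place B17 (9 ft³), 2 ft³ left
storage unit 12: place B18 (25 ft³), 25 ft³ left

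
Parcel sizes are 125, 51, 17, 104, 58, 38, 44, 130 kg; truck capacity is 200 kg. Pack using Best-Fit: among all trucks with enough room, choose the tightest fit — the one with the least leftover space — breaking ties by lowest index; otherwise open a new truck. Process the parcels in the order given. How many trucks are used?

125 kg → truck 1 (remaining 75 kg)
51 kg → truck 1 (remaining 24 kg)
17 kg → truck 1 (remaining 7 kg)
104 kg → truck 2 (remaining 96 kg)
58 kg → truck 2 (remaining 38 kg)
38 kg → truck 2 (remaining 0 kg)
44 kg → truck 3 (remaining 156 kg)
130 kg → truck 3 (remaining 26 kg)

3 trucks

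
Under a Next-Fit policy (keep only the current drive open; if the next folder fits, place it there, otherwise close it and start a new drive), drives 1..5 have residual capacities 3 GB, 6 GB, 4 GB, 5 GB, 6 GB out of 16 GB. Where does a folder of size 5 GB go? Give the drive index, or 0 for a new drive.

Next-Fit only looks at drive 5, which has 6 GB free.
5 GB fits there.

5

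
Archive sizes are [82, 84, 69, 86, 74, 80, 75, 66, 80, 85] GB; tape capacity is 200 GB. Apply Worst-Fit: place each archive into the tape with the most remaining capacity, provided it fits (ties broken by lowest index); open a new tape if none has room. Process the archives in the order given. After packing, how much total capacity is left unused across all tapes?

219

Put 82 GB in tape 1; 118 GB remain.
Put 84 GB in tape 1; 34 GB remain.
Put 69 GB in tape 2; 131 GB remain.
Put 86 GB in tape 2; 45 GB remain.
Put 74 GB in tape 3; 126 GB remain.
Put 80 GB in tape 3; 46 GB remain.
Put 75 GB in tape 4; 125 GB remain.
Put 66 GB in tape 4; 59 GB remain.
Put 80 GB in tape 5; 120 GB remain.
Put 85 GB in tape 5; 35 GB remain.
5 tapes × 200 GB = 1000 GB; used 781 GB; unused 219 GB.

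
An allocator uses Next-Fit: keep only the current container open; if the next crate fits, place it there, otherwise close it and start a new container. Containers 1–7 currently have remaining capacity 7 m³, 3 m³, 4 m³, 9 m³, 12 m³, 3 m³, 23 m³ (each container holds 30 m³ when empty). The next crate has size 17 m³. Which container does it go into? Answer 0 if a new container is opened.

Next-Fit only looks at container 7, which has 23 m³ free.
17 m³ fits there.

7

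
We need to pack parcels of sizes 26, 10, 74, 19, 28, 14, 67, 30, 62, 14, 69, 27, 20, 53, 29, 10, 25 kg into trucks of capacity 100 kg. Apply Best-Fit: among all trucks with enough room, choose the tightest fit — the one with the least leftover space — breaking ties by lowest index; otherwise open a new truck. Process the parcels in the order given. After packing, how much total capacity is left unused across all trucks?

123

26 kg → truck 1 (remaining 74 kg)
10 kg → truck 1 (remaining 64 kg)
74 kg → truck 2 (remaining 26 kg)
19 kg → truck 2 (remaining 7 kg)
28 kg → truck 1 (remaining 36 kg)
14 kg → truck 1 (remaining 22 kg)
67 kg → truck 3 (remaining 33 kg)
30 kg → truck 3 (remaining 3 kg)
62 kg → truck 4 (remaining 38 kg)
14 kg → truck 1 (remaining 8 kg)
69 kg → truck 5 (remaining 31 kg)
27 kg → truck 5 (remaining 4 kg)
20 kg → truck 4 (remaining 18 kg)
53 kg → truck 6 (remaining 47 kg)
29 kg → truck 6 (remaining 18 kg)
10 kg → truck 4 (remaining 8 kg)
25 kg → truck 7 (remaining 75 kg)
7 trucks × 100 kg = 700 kg; used 577 kg; unused 123 kg.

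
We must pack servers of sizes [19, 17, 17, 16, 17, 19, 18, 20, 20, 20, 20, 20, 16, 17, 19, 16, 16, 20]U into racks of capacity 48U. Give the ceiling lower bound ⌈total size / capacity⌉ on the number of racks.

Total size = 19 + 17 + 17 + 16 + 17 + 19 + 18 + 20 + 20 + 20 + 20 + 20 + 16 + 17 + 19 + 16 + 16 + 20 = 327U.
⌈327 / 48⌉ = 7.

7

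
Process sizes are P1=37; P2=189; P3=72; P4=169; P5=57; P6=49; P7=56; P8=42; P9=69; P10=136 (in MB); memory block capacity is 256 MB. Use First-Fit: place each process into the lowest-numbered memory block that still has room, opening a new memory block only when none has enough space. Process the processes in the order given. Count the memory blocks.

4

memory block 1: place P1 (37 MB), 219 MB left
memory block 1: place P2 (189 MB), 30 MB left
memory block 2: place P3 (72 MB), 184 MB left
memory block 2: place P4 (169 MB), 15 MB left
memory block 3: place P5 (57 MB), 199 MB left
memory block 3: place P6 (49 MB), 150 MB left
memory block 3: place P7 (56 MB), 94 MB left
memory block 3: place P8 (42 MB), 52 MB left
memory block 4: place P9 (69 MB), 187 MB left
memory block 4: place P10 (136 MB), 51 MB left
Final memory blocks: [37,189] [72,169] [57,49,56,42] [69,136].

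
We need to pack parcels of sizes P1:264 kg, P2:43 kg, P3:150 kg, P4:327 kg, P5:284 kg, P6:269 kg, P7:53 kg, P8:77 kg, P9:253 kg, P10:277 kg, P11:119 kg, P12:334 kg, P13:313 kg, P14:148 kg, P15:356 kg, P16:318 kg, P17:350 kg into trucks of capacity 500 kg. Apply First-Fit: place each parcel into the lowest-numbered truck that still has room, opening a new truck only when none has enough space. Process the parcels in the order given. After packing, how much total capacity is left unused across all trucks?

1565

Put P1 (264 kg) in truck 1; 236 kg remain.
Put P2 (43 kg) in truck 1; 193 kg remain.
Put P3 (150 kg) in truck 1; 43 kg remain.
Put P4 (327 kg) in truck 2; 173 kg remain.
Put P5 (284 kg) in truck 3; 216 kg remain.
Put P6 (269 kg) in truck 4; 231 kg remain.
Put P7 (53 kg) in truck 2; 120 kg remain.
Put P8 (77 kg) in truck 2; 43 kg remain.
Put P9 (253 kg) in truck 5; 247 kg remain.
Put P10 (277 kg) in truck 6; 223 kg remain.
Put P11 (119 kg) in truck 3; 97 kg remain.
Put P12 (334 kg) in truck 7; 166 kg remain.
Put P13 (313 kg) in truck 8; 187 kg remain.
Put P14 (148 kg) in truck 4; 83 kg remain.
Put P15 (356 kg) in truck 9; 144 kg remain.
Put P16 (318 kg) in truck 10; 182 kg remain.
Put P17 (350 kg) in truck 11; 150 kg remain.
11 trucks × 500 kg = 5500 kg; used 3935 kg; unused 1565 kg.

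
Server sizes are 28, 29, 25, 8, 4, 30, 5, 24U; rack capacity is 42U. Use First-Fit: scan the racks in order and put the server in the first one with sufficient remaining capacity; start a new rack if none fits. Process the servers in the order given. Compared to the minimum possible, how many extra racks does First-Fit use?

First-Fit: [28,8,4] [29,5] [25] [30] [24] → 5 racks.
5 servers exceed 21U (half the capacity), and no two of those can share a rack, so at least 5 racks are needed.
So 5 is already optimal.

0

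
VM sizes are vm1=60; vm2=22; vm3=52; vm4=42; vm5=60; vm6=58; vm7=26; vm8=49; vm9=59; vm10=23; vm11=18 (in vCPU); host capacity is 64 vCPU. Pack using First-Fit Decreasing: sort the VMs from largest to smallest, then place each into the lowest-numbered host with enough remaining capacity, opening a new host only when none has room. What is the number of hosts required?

9

Sorted descending: 60, 60, 59, 58, 52, 49, 42, 26, 23, 22, 18.
host 1: place 60 vCPU, 4 vCPU left
host 2: place 60 vCPU, 4 vCPU left
host 3: place 59 vCPU, 5 vCPU left
host 4: place 58 vCPU, 6 vCPU left
host 5: place 52 vCPU, 12 vCPU left
host 6: place 49 vCPU, 15 vCPU left
host 7: place 42 vCPU, 22 vCPU left
host 8: place 26 vCPU, 38 vCPU left
host 8: place 23 vCPU, 15 vCPU left
host 7: place 22 vCPU, 0 vCPU left
host 9: place 18 vCPU, 46 vCPU left
Final hosts: [60] [60] [59] [58] [52] [49] [42,22] [26,23] [18].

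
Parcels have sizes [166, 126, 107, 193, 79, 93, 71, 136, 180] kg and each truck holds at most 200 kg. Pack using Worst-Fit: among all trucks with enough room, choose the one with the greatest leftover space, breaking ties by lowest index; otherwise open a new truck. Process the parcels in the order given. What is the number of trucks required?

7

truck 1: place 166 kg, 34 kg left
truck 2: place 126 kg, 74 kg left
truck 3: place 107 kg, 93 kg left
truck 4: place 193 kg, 7 kg left
truck 3: place 79 kg, 14 kg left
truck 5: place 93 kg, 107 kg left
truck 5: place 71 kg, 36 kg left
truck 6: place 136 kg, 64 kg left
truck 7: place 180 kg, 20 kg left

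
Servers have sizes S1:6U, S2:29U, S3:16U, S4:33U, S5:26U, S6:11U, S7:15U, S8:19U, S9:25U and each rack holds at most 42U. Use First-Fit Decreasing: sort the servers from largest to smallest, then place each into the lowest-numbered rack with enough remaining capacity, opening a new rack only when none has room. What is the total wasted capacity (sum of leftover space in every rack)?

Sorted descending: 33, 29, 26, 25, 19, 16, 15, 11, 6.
rack 1: place 33U, 9U left
rack 2: place 29U, 13U left
rack 3: place 26U, 16U left
rack 4: place 25U, 17U left
rack 5: place 19U, 23U left
rack 3: place 16U, 0U left
rack 4: place 15U, 2U left
rack 2: place 11U, 2U left
rack 1: place 6U, 3U left
5 racks × 42U = 210U; used 180U; unused 30U.

30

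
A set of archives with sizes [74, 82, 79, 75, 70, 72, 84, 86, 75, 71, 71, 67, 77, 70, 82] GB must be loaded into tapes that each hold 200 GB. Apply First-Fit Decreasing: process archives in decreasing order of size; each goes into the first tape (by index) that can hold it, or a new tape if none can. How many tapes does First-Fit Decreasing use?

Sorted descending: 86, 84, 82, 82, 79, 77, 75, 75, 74, 72, 71, 71, 70, 70, 67.
86 GB → tape 1 (remaining 114 GB)
84 GB → tape 1 (remaining 30 GB)
82 GB → tape 2 (remaining 118 GB)
82 GB → tape 2 (remaining 36 GB)
79 GB → tape 3 (remaining 121 GB)
77 GB → tape 3 (remaining 44 GB)
75 GB → tape 4 (remaining 125 GB)
75 GB → tape 4 (remaining 50 GB)
74 GB → tape 5 (remaining 126 GB)
72 GB → tape 5 (remaining 54 GB)
71 GB → tape 6 (remaining 129 GB)
71 GB → tape 6 (remaining 58 GB)
70 GB → tape 7 (remaining 130 GB)
70 GB → tape 7 (remaining 60 GB)
67 GB → tape 8 (remaining 133 GB)

8 tapes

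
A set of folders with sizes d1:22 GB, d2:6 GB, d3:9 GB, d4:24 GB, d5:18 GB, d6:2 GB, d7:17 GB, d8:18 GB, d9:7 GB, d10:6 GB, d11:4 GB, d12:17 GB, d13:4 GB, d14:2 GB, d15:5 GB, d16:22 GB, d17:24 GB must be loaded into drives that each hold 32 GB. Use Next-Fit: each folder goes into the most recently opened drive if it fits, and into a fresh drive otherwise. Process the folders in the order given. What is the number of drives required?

9

d1 (22 GB) → drive 1 (remaining 10 GB)
d2 (6 GB) → drive 1 (remaining 4 GB)
d3 (9 GB) → drive 2 (remaining 23 GB)
d4 (24 GB) → drive 3 (remaining 8 GB)
d5 (18 GB) → drive 4 (remaining 14 GB)
d6 (2 GB) → drive 4 (remaining 12 GB)
d7 (17 GB) → drive 5 (remaining 15 GB)
d8 (18 GB) → drive 6 (remaining 14 GB)
d9 (7 GB) → drive 6 (remaining 7 GB)
d10 (6 GB) → drive 6 (remaining 1 GB)
d11 (4 GB) → drive 7 (remaining 28 GB)
d12 (17 GB) → drive 7 (remaining 11 GB)
d13 (4 GB) → drive 7 (remaining 7 GB)
d14 (2 GB) → drive 7 (remaining 5 GB)
d15 (5 GB) → drive 7 (remaining 0 GB)
d16 (22 GB) → drive 8 (remaining 10 GB)
d17 (24 GB) → drive 9 (remaining 8 GB)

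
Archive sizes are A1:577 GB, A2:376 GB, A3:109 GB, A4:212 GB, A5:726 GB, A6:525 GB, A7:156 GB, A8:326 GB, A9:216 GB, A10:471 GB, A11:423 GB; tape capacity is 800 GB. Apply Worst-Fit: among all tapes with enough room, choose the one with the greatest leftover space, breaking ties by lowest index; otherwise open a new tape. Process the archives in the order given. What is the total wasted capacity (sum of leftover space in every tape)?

A1 (577 GB) → tape 1 (remaining 223 GB)
A2 (376 GB) → tape 2 (remaining 424 GB)
A3 (109 GB) → tape 2 (remaining 315 GB)
A4 (212 GB) → tape 2 (remaining 103 GB)
A5 (726 GB) → tape 3 (remaining 74 GB)
A6 (525 GB) → tape 4 (remaining 275 GB)
A7 (156 GB) → tape 4 (remaining 119 GB)
A8 (326 GB) → tape 5 (remaining 474 GB)
A9 (216 GB) → tape 5 (remaining 258 GB)
A10 (471 GB) → tape 6 (remaining 329 GB)
A11 (423 GB) → tape 7 (remaining 377 GB)
7 tapes × 800 GB = 5600 GB; used 4117 GB; unused 1483 GB.

1483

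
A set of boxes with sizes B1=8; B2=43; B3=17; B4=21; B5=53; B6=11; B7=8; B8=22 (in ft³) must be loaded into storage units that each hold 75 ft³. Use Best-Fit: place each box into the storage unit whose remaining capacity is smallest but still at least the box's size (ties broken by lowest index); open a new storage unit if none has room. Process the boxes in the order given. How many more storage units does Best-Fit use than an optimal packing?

0

Best-Fit: [8,43,17] [21,53] [11,8,22] → 3 storage units.
Total size 183 ft³; any packing needs at least ⌈183/75⌉ = 3 storage units.
So 3 is already optimal.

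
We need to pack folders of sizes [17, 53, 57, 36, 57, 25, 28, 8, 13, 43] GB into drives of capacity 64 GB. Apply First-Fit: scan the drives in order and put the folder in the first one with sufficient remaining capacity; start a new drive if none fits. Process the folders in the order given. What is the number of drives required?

Put 17 GB in drive 1; 47 GB remain.
Put 53 GB in drive 2; 11 GB remain.
Put 57 GB in drive 3; 7 GB remain.
Put 36 GB in drive 1; 11 GB remain.
Put 57 GB in drive 4; 7 GB remain.
Put 25 GB in drive 5; 39 GB remain.
Put 28 GB in drive 5; 11 GB remain.
Put 8 GB in drive 1; 3 GB remain.
Put 13 GB in drive 6; 51 GB remain.
Put 43 GB in drive 6; 8 GB remain.
Final drives: [17,36,8] [53] [57] [57] [25,28] [13,43].

6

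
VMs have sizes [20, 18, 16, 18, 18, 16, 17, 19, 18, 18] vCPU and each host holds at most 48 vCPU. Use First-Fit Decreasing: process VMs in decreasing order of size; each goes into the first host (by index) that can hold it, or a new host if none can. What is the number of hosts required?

5 hosts

Sorted descending: 20, 19, 18, 18, 18, 18, 18, 17, 16, 16.
20 vCPU → host 1 (remaining 28 vCPU)
19 vCPU → host 1 (remaining 9 vCPU)
18 vCPU → host 2 (remaining 30 vCPU)
18 vCPU → host 2 (remaining 12 vCPU)
18 vCPU → host 3 (remaining 30 vCPU)
18 vCPU → host 3 (remaining 12 vCPU)
18 vCPU → host 4 (remaining 30 vCPU)
17 vCPU → host 4 (remaining 13 vCPU)
16 vCPU → host 5 (remaining 32 vCPU)
16 vCPU → host 5 (remaining 16 vCPU)
Final hosts: [20,19] [18,18] [18,18] [18,17] [16,16].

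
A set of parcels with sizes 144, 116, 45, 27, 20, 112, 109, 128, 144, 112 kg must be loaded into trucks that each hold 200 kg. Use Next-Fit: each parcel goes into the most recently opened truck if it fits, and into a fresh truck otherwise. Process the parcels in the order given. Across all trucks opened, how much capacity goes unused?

443

truck 1: place 144 kg, 56 kg left
truck 2: place 116 kg, 84 kg left
truck 2: place 45 kg, 39 kg left
truck 2: place 27 kg, 12 kg left
truck 3: place 20 kg, 180 kg left
truck 3: place 112 kg, 68 kg left
truck 4: place 109 kg, 91 kg left
truck 5: place 128 kg, 72 kg left
truck 6: place 144 kg, 56 kg left
truck 7: place 112 kg, 88 kg left
7 trucks × 200 kg = 1400 kg; used 957 kg; unused 443 kg.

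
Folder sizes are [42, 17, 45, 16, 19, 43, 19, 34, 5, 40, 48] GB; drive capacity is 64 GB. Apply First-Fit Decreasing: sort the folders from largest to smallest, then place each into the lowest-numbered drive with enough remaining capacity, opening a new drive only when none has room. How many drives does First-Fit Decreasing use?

Sorted descending: 48, 45, 43, 42, 40, 34, 19, 19, 17, 16, 5.
Put 48 GB in drive 1; 16 GB remain.
Put 45 GB in drive 2; 19 GB remain.
Put 43 GB in drive 3; 21 GB remain.
Put 42 GB in drive 4; 22 GB remain.
Put 40 GB in drive 5; 24 GB remain.
Put 34 GB in drive 6; 30 GB remain.
Put 19 GB in drive 2; 0 GB remain.
Put 19 GB in drive 3; 2 GB remain.
Put 17 GB in drive 4; 5 GB remain.
Put 16 GB in drive 1; 0 GB remain.
Put 5 GB in drive 4; 0 GB remain.
Final drives: [48,16] [45,19] [43,19] [42,17,5] [40] [34].

6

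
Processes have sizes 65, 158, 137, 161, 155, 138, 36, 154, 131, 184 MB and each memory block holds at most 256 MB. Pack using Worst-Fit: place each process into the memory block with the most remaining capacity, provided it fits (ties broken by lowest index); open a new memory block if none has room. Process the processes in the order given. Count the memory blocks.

8 memory blocks

Put 65 MB in memory block 1; 191 MB remain.
Put 158 MB in memory block 1; 33 MB remain.
Put 137 MB in memory block 2; 119 MB remain.
Put 161 MB in memory block 3; 95 MB remain.
Put 155 MB in memory block 4; 101 MB remain.
Put 138 MB in memory block 5; 118 MB remain.
Put 36 MB in memory block 2; 83 MB remain.
Put 154 MB in memory block 6; 102 MB remain.
Put 131 MB in memory block 7; 125 MB remain.
Put 184 MB in memory block 8; 72 MB remain.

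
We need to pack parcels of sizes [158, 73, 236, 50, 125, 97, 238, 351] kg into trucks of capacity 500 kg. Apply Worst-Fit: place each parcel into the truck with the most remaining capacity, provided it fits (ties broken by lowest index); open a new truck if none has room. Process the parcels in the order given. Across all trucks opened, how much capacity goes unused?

672

truck 1: place 158 kg, 342 kg left
truck 1: place 73 kg, 269 kg left
truck 1: place 236 kg, 33 kg left
truck 2: place 50 kg, 450 kg left
truck 2: place 125 kg, 325 kg left
truck 2: place 97 kg, 228 kg left
truck 3: place 238 kg, 262 kg left
truck 4: place 351 kg, 149 kg left
4 trucks × 500 kg = 2000 kg; used 1328 kg; unused 672 kg.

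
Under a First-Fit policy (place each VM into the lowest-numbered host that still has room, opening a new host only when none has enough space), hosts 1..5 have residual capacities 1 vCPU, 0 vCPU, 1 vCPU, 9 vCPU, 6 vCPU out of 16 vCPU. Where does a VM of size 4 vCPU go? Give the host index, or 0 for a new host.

4

Hosts with room: host 4 (9 vCPU), host 5 (6 vCPU).
The first with room is host 4.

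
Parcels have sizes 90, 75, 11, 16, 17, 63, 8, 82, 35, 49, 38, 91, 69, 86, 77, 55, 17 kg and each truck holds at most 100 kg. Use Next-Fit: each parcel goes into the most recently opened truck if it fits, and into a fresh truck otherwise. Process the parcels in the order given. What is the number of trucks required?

90 kg → truck 1 (remaining 10 kg)
75 kg → truck 2 (remaining 25 kg)
11 kg → truck 2 (remaining 14 kg)
16 kg → truck 3 (remaining 84 kg)
17 kg → truck 3 (remaining 67 kg)
63 kg → truck 3 (remaining 4 kg)
8 kg → truck 4 (remaining 92 kg)
82 kg → truck 4 (remaining 10 kg)
35 kg → truck 5 (remaining 65 kg)
49 kg → truck 5 (remaining 16 kg)
38 kg → truck 6 (remaining 62 kg)
91 kg → truck 7 (remaining 9 kg)
69 kg → truck 8 (remaining 31 kg)
86 kg → truck 9 (remaining 14 kg)
77 kg → truck 10 (remaining 23 kg)
55 kg → truck 11 (remaining 45 kg)
17 kg → truck 11 (remaining 28 kg)

11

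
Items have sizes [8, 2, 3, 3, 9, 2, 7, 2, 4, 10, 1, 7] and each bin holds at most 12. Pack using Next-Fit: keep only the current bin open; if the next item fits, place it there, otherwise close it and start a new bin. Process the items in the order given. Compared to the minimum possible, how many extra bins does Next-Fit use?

Next-Fit: [8,2] [3,3] [9,2] [7,2] [4] [10,1] [7] → 7 bins.
Total size 58; any packing needs at least ⌈58/12⌉ = 5 bins.
An optimal packing achieves that bound: [10,2] [9,3] [8,4] [7,3,2] [7,2,1] → 5 bins.
Excess: 7 − 5 = 2.

2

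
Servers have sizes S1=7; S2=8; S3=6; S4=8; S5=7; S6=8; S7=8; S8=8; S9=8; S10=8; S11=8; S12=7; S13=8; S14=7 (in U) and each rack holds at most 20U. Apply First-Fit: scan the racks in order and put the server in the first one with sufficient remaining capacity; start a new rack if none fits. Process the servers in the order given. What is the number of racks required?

7 racks

rack 1: place S1 (7U), 13U left
rack 1: place S2 (8U), 5U left
rack 2: place S3 (6U), 14U left
rack 2: place S4 (8U), 6U left
rack 3: place S5 (7U), 13U left
rack 3: place S6 (8U), 5U left
rack 4: place S7 (8U), 12U left
rack 4: place S8 (8U), 4U left
rack 5: place S9 (8U), 12U left
rack 5: place S10 (8U), 4U left
rack 6: place S11 (8U), 12U left
rack 6: place S12 (7U), 5U left
rack 7: place S13 (8U), 12U left
rack 7: place S14 (7U), 5U left
Final racks: [7,8] [6,8] [7,8] [8,8] [8,8] [8,7] [8,7].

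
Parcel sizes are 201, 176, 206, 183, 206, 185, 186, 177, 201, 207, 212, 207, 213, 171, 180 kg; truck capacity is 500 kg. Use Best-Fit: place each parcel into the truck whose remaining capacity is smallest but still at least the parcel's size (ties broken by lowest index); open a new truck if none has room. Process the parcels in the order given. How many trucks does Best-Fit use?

8

truck 1: place 201 kg, 299 kg left
truck 1: place 176 kg, 123 kg left
truck 2: place 206 kg, 294 kg left
truck 2: place 183 kg, 111 kg left
truck 3: place 206 kg, 294 kg left
truck 3: place 185 kg, 109 kg left
truck 4: place 186 kg, 314 kg left
truck 4: place 177 kg, 137 kg left
truck 5: place 201 kg, 299 kg left
truck 5: place 207 kg, 92 kg left
truck 6: place 212 kg, 288 kg left
truck 6: place 207 kg, 81 kg left
truck 7: place 213 kg, 287 kg left
truck 7: place 171 kg, 116 kg left
truck 8: place 180 kg, 320 kg left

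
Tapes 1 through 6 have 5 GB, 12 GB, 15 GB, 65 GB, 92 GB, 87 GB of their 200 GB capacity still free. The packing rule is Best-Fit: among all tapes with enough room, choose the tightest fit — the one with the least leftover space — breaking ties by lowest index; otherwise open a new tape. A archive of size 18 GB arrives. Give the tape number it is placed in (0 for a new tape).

Tapes with room: tape 4 (65 GB), tape 5 (92 GB), tape 6 (87 GB).
Tightest fit is tape 4 with 65 GB free.

4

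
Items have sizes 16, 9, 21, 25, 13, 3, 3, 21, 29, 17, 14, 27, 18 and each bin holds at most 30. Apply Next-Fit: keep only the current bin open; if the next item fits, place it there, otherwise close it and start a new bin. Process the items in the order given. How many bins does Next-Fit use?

10 bins

bin 1: place 16, 14 left
bin 1: place 9, 5 left
bin 2: place 21, 9 left
bin 3: place 25, 5 left
bin 4: place 13, 17 left
bin 4: place 3, 14 left
bin 4: place 3, 11 left
bin 5: place 21, 9 left
bin 6: place 29, 1 left
bin 7: place 17, 13 left
bin 8: place 14, 16 left
bin 9: place 27, 3 left
bin 10: place 18, 12 left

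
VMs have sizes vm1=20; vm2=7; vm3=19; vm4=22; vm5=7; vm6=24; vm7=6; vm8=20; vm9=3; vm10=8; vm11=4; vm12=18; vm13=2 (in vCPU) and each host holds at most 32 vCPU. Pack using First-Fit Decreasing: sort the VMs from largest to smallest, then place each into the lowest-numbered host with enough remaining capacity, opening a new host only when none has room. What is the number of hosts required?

6

Sorted descending: 24, 22, 20, 20, 19, 18, 8, 7, 7, 6, 4, 3, 2.
host 1: place 24 vCPU, 8 vCPU left
host 2: place 22 vCPU, 10 vCPU left
host 3: place 20 vCPU, 12 vCPU left
host 4: place 20 vCPU, 12 vCPU left
host 5: place 19 vCPU, 13 vCPU left
host 6: place 18 vCPU, 14 vCPU left
host 1: place 8 vCPU, 0 vCPU left
host 2: place 7 vCPU, 3 vCPU left
host 3: place 7 vCPU, 5 vCPU left
host 4: place 6 vCPU, 6 vCPU left
host 3: place 4 vCPU, 1 vCPU left
host 2: place 3 vCPU, 0 vCPU left
host 4: place 2 vCPU, 4 vCPU left
Final hosts: [24,8] [22,7,3] [20,7,4] [20,6,2] [19] [18].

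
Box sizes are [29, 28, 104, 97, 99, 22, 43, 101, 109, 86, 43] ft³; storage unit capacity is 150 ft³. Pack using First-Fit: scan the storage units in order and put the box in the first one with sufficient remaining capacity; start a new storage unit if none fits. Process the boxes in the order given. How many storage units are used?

7

storage unit 1: place 29 ft³, 121 ft³ left
storage unit 1: place 28 ft³, 93 ft³ left
storage unit 2: place 104 ft³, 46 ft³ left
storage unit 3: place 97 ft³, 53 ft³ left
storage unit 4: place 99 ft³, 51 ft³ left
storage unit 1: place 22 ft³, 71 ft³ left
storage unit 1: place 43 ft³, 28 ft³ left
storage unit 5: place 101 ft³, 49 ft³ left
storage unit 6: place 109 ft³, 41 ft³ left
storage unit 7: place 86 ft³, 64 ft³ left
storage unit 2: place 43 ft³, 3 ft³ left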